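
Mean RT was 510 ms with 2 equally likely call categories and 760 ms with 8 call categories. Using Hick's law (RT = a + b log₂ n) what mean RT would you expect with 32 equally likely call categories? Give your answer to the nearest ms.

With log₂ n on the abscissa the relation is linear; from the two conditions:
  b = (760 − 510) / (log₂ 8 − log₂ 2) = 250 / (3 − 1) = 125 ms/bit
  a = 510 − 125 × 1 = 385 ms
Then RT(32) = 385 + 125 × log₂ 32 = 385 + 125 × 5 ≈ 1010.000 ms.

1010 ms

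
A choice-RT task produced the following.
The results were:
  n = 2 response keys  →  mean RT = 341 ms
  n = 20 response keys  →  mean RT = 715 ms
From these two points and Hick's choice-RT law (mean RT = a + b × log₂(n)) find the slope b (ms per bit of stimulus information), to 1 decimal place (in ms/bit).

b = (RT₂ − RT₁)/(log₂ n₂ − log₂ n₁) = (715 − 341)/(4.3219 − 1) = 112.585 ms/bit.

112.6 ms/bit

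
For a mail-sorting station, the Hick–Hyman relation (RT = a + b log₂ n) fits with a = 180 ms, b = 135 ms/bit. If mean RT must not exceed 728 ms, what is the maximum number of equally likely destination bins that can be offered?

16

135·log₂ n ≤ 728 − 180 = 548, giving log₂ n ≤ 4.0593 and n ≤ 16.671. The largest whole number is 16.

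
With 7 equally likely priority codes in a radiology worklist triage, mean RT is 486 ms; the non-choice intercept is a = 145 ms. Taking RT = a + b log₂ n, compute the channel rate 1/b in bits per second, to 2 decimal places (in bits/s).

b = (486 − 145)/log₂ 7 = 341/2.8074 = 121.467 ms per bit = 0.12147 s/bit; the reciprocal is 8.233 bits/s.

8.23 bits/s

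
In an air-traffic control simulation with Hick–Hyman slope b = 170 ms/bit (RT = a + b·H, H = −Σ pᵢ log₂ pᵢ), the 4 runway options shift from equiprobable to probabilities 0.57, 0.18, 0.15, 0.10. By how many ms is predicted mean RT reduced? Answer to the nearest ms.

59 ms

Equiprobable entropy H₀ = log₂ 4 = 2.0000 bits.
Skewed entropy H = −Σ pᵢ log₂ pᵢ = 1.6503 bits.
ΔRT = b·(H₀ − H) = 170 × 0.3497 = 59.45 ms.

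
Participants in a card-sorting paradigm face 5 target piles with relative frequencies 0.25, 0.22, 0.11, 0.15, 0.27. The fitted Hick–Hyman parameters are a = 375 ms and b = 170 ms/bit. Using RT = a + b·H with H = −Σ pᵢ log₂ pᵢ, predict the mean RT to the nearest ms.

758 ms

Entropy contributions −pᵢ log₂ pᵢ: 0.5000, 0.4806, 0.3503, 0.4105, 0.5100; sum H = 2.2514 bits.
RT = a + bH = 375 + 170·2.2514 = 757.74 ms.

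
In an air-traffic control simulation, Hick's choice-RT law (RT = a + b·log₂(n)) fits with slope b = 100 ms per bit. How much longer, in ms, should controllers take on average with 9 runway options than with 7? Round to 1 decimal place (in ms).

The intercept a cancels: ΔRT = b·(log₂ n₂ − log₂ n₁) = b·log₂(n₂/n₁).
log₂(9) − log₂(7) = 3.1699 − 2.8074 = 0.3626.
ΔRT = 100 × 0.3626 = 36.257 ms.

36.3 ms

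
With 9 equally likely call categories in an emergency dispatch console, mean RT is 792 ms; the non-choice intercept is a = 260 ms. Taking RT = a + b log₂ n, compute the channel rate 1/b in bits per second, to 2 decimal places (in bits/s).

Choice component = 792 − 260 = 532 ms over log₂(9) = 3.1699 bits.
b = 532 / 3.1699 = 167.827 ms/bit, so 1/b = 5.959 bits/s.

5.96 bits/s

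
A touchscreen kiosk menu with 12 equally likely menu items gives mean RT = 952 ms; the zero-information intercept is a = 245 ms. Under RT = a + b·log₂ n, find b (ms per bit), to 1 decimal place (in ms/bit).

197.2 ms/bit

12 alternatives carry log₂ 12 = 3.5850 bits; the choice cost is 952 − 245 = 707 ms, so b = 707/3.5850 = 197.213 ms/bit.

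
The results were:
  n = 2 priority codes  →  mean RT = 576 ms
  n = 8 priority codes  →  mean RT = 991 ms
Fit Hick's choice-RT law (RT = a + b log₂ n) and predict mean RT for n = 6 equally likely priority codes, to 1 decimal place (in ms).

904.9 ms

Fit slope and intercept:
  b = (991 − 576) / (log₂ 8 − log₂ 2) = 415 / (3 − 1) = 207.500 ms/bit
  a = 576 − 207.500 × 1 = 368.500 ms
Then RT(6) = 368.500 + 207.500 × log₂ 6 = 368.500 + 207.500 × 2.5850 ≈ 904.880 ms.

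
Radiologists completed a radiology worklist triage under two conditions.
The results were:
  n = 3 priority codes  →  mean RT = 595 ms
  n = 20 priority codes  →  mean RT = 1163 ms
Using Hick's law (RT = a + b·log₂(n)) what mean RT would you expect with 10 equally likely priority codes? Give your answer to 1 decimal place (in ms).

955.5 ms

Fit slope and intercept:
  b = (1163 − 595) / (log₂ 20 − log₂ 3) = 568 / (4.3219 − 1.5850) = 207.529 ms/bit
  a = 595 − 207.529 × 1.5850 = 266.074 ms
Then RT(10) = 266.074 + 207.529 × log₂ 10 = 266.074 + 207.529 × 3.3219 ≈ 955.471 ms.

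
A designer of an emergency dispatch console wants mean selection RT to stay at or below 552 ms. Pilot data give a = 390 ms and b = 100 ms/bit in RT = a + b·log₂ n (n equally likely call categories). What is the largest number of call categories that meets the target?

Set 390 + 100·log₂ n ≤ 552 → log₂ n ≤ (552 − 390)/100 = 1.6200.
So n ≤ 2^1.6200 = 3.074; the largest integer n is 3.

3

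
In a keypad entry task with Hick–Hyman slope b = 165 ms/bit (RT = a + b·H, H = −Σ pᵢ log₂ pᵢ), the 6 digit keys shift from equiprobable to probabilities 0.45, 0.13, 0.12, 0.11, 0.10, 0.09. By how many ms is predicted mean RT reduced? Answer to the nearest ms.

Equiprobable entropy H₀ = log₂ 6 = 2.5850 bits.
Skewed entropy H = −Σ pᵢ log₂ pᵢ = 2.2632 bits.
ΔRT = b·(H₀ − H) = 165 × 0.3217 = 53.08 ms.

53 ms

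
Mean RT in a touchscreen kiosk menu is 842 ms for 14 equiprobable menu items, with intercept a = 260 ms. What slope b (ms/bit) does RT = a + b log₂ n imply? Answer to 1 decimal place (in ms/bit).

log₂(14) = 3.8074 bits.
b = (RT − a)/log₂ n = (842 − 260) / 3.8074 = 152.862 ms/bit.

152.9 ms/bit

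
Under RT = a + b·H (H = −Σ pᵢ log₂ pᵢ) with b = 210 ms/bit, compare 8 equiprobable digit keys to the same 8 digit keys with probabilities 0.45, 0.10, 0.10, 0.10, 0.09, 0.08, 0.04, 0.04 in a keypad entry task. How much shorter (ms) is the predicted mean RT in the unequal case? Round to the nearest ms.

107 ms

The RT saving is b·ΔH. Equiprobable H₀ = log₂(8) = 3.0000 bits; with the given probabilities H = 2.4907 bits.
b·(H₀ − H) = 210 × (3.0000 − 2.4907) = 106.96 ms.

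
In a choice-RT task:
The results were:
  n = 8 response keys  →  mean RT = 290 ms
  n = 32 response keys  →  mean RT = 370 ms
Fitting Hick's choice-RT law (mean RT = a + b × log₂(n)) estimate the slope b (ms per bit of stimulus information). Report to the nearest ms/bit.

40 ms/bit

The slope on a log₂ axis is (370 − 290) / (5 − 3) = 40 ms/bit.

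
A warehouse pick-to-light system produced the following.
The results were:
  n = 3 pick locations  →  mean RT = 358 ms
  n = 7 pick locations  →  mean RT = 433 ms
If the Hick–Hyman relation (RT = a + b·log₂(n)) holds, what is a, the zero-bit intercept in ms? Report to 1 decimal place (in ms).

Slope: b = (433 − 358) / (log₂ 7 − log₂ 3) = 75/1.2224 = 61.355 ms/bit.
a = RT₁ − b·log₂ n₁ = 358 − 61.355 × 1.5850 = 260.754 ms.

260.8 ms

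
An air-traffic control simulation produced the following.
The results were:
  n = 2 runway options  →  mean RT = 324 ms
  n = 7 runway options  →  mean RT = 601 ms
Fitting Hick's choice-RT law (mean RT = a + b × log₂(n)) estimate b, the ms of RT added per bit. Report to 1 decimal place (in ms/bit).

Slope: b = (601 − 324) / (log₂ 7 − log₂ 2) = 277/1.8074 = 153.263 ms/bit.

153.3 ms/bit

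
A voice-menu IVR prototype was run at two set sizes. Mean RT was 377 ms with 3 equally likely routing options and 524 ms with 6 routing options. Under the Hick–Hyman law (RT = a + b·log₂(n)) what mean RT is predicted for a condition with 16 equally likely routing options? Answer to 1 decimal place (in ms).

732.0 ms

Fit slope and intercept:
  b = (524 − 377) / (log₂ 6 − log₂ 3) = 147 / (2.5850 − 1.5850) = 147.000 ms/bit
  a = 377 − 147.000 × 1.5850 = 144.011 ms
Then RT(16) = 144.011 + 147.000 × log₂ 16 = 144.011 + 147.000 × 4 ≈ 732.011 ms.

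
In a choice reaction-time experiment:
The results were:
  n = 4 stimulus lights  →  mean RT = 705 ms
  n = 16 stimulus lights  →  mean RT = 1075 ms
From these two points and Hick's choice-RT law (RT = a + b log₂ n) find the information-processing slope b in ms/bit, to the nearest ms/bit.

185 ms/bit

The slope on a log₂ axis is (1075 − 705) / (4 − 2) = 185 ms/bit.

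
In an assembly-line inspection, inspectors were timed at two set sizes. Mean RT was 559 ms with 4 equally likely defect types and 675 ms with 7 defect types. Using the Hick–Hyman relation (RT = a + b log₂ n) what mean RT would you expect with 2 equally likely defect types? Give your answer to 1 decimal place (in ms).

With log₂ n on the abscissa the relation is linear; from the two conditions:
  b = (675 − 559) / (log₂ 7 − log₂ 4) = 116 / (2.8074 − 2) = 143.679 ms/bit
  a = 559 − 143.679 × 2 = 271.642 ms
Then RT(2) = 271.642 + 143.679 × log₂ 2 = 271.642 + 143.679 × 1 ≈ 415.321 ms.

415.3 ms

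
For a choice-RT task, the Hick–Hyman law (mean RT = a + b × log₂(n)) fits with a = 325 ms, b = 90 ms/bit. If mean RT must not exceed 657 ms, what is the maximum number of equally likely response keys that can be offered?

90·log₂ n ≤ 657 − 325 = 332, giving log₂ n ≤ 3.6889 and n ≤ 12.896. The largest whole number is 12.

12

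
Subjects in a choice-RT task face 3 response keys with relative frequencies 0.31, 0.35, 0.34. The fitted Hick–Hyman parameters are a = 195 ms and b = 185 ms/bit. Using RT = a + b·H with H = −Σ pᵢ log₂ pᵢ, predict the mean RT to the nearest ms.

488 ms

H = 0.31·log₂(1/0.31) + 0.35·log₂(1/0.35) + 0.34·log₂(1/0.34) = 1.5831 bits.
RT = 195 + 185 × 1.5831 = 487.87 ms.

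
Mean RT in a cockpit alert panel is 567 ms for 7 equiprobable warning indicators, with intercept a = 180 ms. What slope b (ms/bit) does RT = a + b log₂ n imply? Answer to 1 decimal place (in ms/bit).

137.9 ms/bit

log₂(7) = 2.8074 bits.
b = (RT − a)/log₂ n = (567 − 180) / 2.8074 = 137.852 ms/bit.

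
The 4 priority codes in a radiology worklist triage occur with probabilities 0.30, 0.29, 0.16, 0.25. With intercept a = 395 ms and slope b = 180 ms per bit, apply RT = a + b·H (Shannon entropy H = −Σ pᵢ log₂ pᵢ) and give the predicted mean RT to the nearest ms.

H = 0.30·log₂(1/0.30) + 0.29·log₂(1/0.29) + 0.16·log₂(1/0.16) + 0.25·log₂(1/0.25) = 1.9620 bits.
RT = 395 + 180 × 1.9620 = 748.16 ms.

748 ms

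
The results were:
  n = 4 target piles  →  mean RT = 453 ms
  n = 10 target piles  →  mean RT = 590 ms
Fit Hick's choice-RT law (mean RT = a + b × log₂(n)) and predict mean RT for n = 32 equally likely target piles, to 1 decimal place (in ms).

763.9 ms

Fit slope and intercept:
  b = (590 − 453) / (log₂ 10 − log₂ 4) = 137 / (3.3219 − 2) = 103.636 ms/bit
  a = 453 − 103.636 × 2 = 245.727 ms
Then RT(32) = 245.727 + 103.636 × log₂ 32 = 245.727 + 103.636 × 5 ≈ 763.909 ms.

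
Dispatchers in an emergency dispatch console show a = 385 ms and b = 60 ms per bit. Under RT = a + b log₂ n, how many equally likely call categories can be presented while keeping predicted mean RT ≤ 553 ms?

6

60·log₂ n ≤ 553 − 385 = 168, giving log₂ n ≤ 2.8000 and n ≤ 6.964. The largest whole number is 6.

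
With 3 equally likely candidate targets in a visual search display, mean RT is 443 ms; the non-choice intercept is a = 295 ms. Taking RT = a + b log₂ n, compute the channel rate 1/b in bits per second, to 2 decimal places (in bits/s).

b = (443 − 295)/log₂ 3 = 148/1.5850 = 93.378 ms per bit = 0.09338 s/bit; the reciprocal is 10.709 bits/s.

10.71 bits/s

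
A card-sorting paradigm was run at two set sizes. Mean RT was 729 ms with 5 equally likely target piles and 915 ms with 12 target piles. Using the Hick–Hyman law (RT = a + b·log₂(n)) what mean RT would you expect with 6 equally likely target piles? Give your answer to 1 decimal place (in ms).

767.7 ms

RT is linear in log₂ n, so two points fix the line:
  b = (915 − 729) / (log₂ 12 − log₂ 5) = 186 / (3.5850 − 2.3219) = 147.264 ms/bit
  a = 729 − 147.264 × 2.3219 = 387.063 ms
Then RT(6) = 387.063 + 147.264 × log₂ 6 = 387.063 + 147.264 × 2.5850 ≈ 767.736 ms.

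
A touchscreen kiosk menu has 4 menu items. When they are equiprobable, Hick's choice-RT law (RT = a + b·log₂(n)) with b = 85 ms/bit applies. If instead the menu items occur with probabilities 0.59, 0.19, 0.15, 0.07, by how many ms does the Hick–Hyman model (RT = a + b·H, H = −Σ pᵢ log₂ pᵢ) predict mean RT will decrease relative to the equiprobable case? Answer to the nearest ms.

35 ms

The RT saving is b·ΔH. Equiprobable H₀ = log₂(4) = 2.0000 bits; with the given probabilities H = 1.5834 bits.
b·(H₀ − H) = 85 × (2.0000 − 1.5834) = 35.41 ms.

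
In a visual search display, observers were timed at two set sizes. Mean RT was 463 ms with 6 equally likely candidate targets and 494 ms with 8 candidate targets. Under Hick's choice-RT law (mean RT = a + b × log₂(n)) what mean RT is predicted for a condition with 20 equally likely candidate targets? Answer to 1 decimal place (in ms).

592.7 ms

Solve the two-equation system in a and b:
  b = (494 − 463) / (log₂ 8 − log₂ 6) = 31 / (3 − 2.5850) = 74.692 ms/bit
  a = 463 − 74.692 × 2.5850 = 269.924 ms
Then RT(20) = 269.924 + 74.692 × log₂ 20 = 269.924 + 74.692 × 4.3219 ≈ 592.738 ms.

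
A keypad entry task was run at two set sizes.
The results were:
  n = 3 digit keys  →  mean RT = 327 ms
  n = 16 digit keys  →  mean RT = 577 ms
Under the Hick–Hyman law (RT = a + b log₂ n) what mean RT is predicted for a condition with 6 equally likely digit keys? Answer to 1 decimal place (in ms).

Solve the two-equation system in a and b:
  b = (577 − 327) / (log₂ 16 − log₂ 3) = 250 / (4 − 1.5850) = 103.518 ms/bit
  a = 327 − 103.518 × 1.5850 = 162.928 ms
Then RT(6) = 162.928 + 103.518 × log₂ 6 = 162.928 + 103.518 × 2.5850 ≈ 430.518 ms.

430.5 ms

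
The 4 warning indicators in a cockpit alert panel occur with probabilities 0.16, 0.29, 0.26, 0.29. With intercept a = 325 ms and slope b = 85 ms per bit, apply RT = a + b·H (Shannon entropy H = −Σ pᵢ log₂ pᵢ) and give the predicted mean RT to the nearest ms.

492 ms

H = 0.16·log₂(1/0.16) + 0.29·log₂(1/0.29) + 0.26·log₂(1/0.26) + 0.29·log₂(1/0.29) = 1.9641 bits.
RT = 325 + 85 × 1.9641 = 491.95 ms.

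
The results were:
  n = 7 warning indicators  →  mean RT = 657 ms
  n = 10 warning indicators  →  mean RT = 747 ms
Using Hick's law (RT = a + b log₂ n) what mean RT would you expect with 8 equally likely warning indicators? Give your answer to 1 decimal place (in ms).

Fit slope and intercept:
  b = (747 − 657) / (log₂ 10 − log₂ 7) = 90 / (3.3219 − 2.8074) = 174.902 ms/bit
  a = 657 − 174.902 × 2.8074 = 165.987 ms
Then RT(8) = 165.987 + 174.902 × log₂ 8 = 165.987 + 174.902 × 3 ≈ 690.694 ms.

690.7 ms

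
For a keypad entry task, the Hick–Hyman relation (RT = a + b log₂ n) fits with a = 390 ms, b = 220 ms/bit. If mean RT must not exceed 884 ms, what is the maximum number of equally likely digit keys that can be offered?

4

Information budget: (884 − 390)/220 = 2.2455 bits, so n ≤ 2^2.2455 = 4.742 → at most 4.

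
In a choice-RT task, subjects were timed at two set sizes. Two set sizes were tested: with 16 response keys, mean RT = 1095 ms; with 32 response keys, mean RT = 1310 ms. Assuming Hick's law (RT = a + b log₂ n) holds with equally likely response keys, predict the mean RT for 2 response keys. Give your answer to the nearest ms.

RT is linear in log₂ n, so two points fix the line:
  b = (1310 − 1095) / (log₂ 32 − log₂ 16) = 215 / (5 − 4) = 215 ms/bit
  a = 1095 − 215 × 4 = 235 ms
Then RT(2) = 235 + 215 × log₂ 2 = 235 + 215 × 1 ≈ 450.000 ms.

450 ms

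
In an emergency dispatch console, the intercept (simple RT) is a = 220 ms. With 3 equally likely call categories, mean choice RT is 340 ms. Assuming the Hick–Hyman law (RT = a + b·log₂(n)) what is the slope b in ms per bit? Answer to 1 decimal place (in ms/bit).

3 alternatives carry log₂ 3 = 1.5850 bits; the choice cost is 340 − 220 = 120 ms, so b = 120/1.5850 = 75.712 ms/bit.

75.7 ms/bit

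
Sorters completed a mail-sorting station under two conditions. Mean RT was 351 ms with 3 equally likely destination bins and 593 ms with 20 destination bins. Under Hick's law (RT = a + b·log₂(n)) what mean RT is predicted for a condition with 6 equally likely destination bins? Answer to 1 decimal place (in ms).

With log₂ n on the abscissa the relation is linear; from the two conditions:
  b = (593 − 351) / (log₂ 20 − log₂ 3) = 242 / (4.3219 − 1.5850) = 88.419 ms/bit
  a = 351 − 88.419 × 1.5850 = 210.859 ms
Then RT(6) = 210.859 + 88.419 × log₂ 6 = 210.859 + 88.419 × 2.5850 ≈ 439.419 ms.

439.4 ms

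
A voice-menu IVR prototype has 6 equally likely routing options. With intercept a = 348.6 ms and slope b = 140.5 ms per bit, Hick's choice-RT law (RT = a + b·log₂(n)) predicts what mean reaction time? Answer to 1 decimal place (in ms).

711.8 ms

log₂(6) = 2.5850 bits, so RT = 348.6 + 140.5 × 2.5850 ≈ 711.787 ms.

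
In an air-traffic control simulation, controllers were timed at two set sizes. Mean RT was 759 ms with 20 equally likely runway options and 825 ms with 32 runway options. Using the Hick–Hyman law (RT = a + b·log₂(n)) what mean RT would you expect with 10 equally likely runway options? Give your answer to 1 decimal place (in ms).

661.7 ms

Solve the two-equation system in a and b:
  b = (825 − 759) / (log₂ 32 − log₂ 20) = 66 / (5 − 4.3219) = 97.335 ms/bit
  a = 759 − 97.335 × 4.3219 = 338.326 ms
Then RT(10) = 338.326 + 97.335 × log₂ 10 = 338.326 + 97.335 × 3.3219 ≈ 661.665 ms.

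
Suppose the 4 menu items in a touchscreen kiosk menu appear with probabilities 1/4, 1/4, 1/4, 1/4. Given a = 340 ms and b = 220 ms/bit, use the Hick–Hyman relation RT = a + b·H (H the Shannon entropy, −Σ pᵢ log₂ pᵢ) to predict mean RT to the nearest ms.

780 ms

H = −Σ pᵢ log₂ pᵢ = 0.25·2 + 0.25·2 + 0.25·2 + 0.25·2 = 2.000 bits.
RT = 340 + 220 × 2.000 = 780.00 ms.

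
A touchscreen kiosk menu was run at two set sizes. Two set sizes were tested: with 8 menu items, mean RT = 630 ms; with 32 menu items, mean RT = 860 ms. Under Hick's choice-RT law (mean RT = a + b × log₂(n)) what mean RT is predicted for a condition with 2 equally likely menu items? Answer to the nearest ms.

RT is linear in log₂ n, so two points fix the line:
  b = (860 − 630) / (log₂ 32 − log₂ 8) = 230 / (5 − 3) = 115 ms/bit
  a = 630 − 115 × 3 = 285 ms
Then RT(2) = 285 + 115 × log₂ 2 = 285 + 115 × 1 ≈ 400.000 ms.

400 ms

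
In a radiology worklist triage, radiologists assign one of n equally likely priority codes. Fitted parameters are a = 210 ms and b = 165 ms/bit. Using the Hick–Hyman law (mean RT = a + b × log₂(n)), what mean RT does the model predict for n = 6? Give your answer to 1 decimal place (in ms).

636.5 ms

log₂(6) = 2.5850 bits, so RT = 210 + 165 × 2.5850 ≈ 636.519 ms.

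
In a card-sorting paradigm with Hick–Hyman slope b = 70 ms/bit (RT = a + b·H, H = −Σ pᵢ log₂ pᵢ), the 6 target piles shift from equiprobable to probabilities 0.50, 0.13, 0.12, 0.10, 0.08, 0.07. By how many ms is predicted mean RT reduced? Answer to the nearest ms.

The RT saving is b·ΔH. Equiprobable H₀ = log₂(6) = 2.5850 bits; with the given probabilities H = 2.1420 bits.
b·(H₀ − H) = 70 × (2.5850 − 2.1420) = 31.01 ms.

31 ms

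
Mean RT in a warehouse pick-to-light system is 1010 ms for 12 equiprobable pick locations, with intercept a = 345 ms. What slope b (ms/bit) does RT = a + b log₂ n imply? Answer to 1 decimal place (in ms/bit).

log₂(12) = 3.5850 bits.
b = (RT − a)/log₂ n = (1010 − 345) / 3.5850 = 185.497 ms/bit.

185.5 ms/bit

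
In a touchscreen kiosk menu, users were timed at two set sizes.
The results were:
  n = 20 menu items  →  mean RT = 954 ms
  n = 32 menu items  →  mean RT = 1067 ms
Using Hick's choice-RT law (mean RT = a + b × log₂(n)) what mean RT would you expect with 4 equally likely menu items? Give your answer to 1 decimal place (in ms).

567.1 ms

Solve the two-equation system in a and b:
  b = (1067 − 954) / (log₂ 32 − log₂ 20) = 113 / (5 − 4.3219) = 166.649 ms/bit
  a = 954 − 166.649 × 4.3219 = 233.755 ms
Then RT(4) = 233.755 + 166.649 × log₂ 4 = 233.755 + 166.649 × 2 ≈ 567.053 ms.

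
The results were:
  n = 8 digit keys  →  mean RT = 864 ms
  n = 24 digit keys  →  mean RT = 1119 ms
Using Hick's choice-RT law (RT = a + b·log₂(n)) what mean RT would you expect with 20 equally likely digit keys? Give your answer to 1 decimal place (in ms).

Fit slope and intercept:
  b = (1119 − 864) / (log₂ 24 − log₂ 8) = 255 / (4.5850 − 3) = 160.887 ms/bit
  a = 864 − 160.887 × 3 = 381.339 ms
Then RT(20) = 381.339 + 160.887 × log₂ 20 = 381.339 + 160.887 × 4.3219 ≈ 1076.681 ms.

1076.7 ms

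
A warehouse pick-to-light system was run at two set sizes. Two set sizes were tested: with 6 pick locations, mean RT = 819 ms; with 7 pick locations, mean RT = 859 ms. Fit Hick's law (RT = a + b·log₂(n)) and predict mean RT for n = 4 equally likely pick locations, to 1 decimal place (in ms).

713.8 ms

With log₂ n on the abscissa the relation is linear; from the two conditions:
  b = (859 − 819) / (log₂ 7 − log₂ 6) = 40 / (2.8074 − 2.5850) = 179.862 ms/bit
  a = 819 − 179.862 × 2.5850 = 354.063 ms
Then RT(4) = 354.063 + 179.862 × log₂ 4 = 354.063 + 179.862 × 2 ≈ 713.787 ms.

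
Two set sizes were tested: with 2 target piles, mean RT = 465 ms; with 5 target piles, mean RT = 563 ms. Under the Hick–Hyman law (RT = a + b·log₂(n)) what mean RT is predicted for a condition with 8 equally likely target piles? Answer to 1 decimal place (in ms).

With log₂ n on the abscissa the relation is linear; from the two conditions:
  b = (563 − 465) / (log₂ 5 − log₂ 2) = 98 / (2.3219 − 1) = 74.134 ms/bit
  a = 465 − 74.134 × 1 = 390.866 ms
Then RT(8) = 390.866 + 74.134 × log₂ 8 = 390.866 + 74.134 × 3 ≈ 613.268 ms.

613.3 ms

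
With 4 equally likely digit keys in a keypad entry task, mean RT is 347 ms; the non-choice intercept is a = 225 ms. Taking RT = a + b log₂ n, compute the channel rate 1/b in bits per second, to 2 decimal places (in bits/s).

16.39 bits/s

b = (347 − 225)/log₂ 4 = 122/2 = 61.000 ms per bit = 0.06100 s/bit; the reciprocal is 16.393 bits/s.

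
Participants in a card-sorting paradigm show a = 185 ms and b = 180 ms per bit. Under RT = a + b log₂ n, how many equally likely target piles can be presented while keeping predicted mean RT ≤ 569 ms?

180·log₂ n ≤ 569 − 185 = 384, giving log₂ n ≤ 2.1333 and n ≤ 4.387. The largest whole number is 4.

4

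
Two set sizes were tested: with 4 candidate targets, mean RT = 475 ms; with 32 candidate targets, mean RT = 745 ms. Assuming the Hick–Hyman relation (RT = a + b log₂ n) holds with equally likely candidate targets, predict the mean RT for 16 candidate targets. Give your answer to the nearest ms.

655 ms

Solve the two-equation system in a and b:
  b = (745 − 475) / (log₂ 32 − log₂ 4) = 270 / (5 − 2) = 90 ms/bit
  a = 475 − 90 × 2 = 295 ms
Then RT(16) = 295 + 90 × log₂ 16 = 295 + 90 × 4 ≈ 655.000 ms.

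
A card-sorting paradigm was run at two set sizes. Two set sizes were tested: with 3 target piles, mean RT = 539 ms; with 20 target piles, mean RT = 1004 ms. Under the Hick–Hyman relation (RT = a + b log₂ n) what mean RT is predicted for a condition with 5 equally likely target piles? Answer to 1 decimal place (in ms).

Fit slope and intercept:
  b = (1004 − 539) / (log₂ 20 − log₂ 3) = 465 / (4.3219 − 1.5850) = 169.896 ms/bit
  a = 539 − 169.896 × 1.5850 = 269.721 ms
Then RT(5) = 269.721 + 169.896 × log₂ 5 = 269.721 + 169.896 × 2.3219 ≈ 664.208 ms.

664.2 ms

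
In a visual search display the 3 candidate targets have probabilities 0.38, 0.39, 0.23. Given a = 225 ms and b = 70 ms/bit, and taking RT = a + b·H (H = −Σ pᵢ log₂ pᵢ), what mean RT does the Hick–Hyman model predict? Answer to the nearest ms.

333 ms

H = 0.38·log₂(1/0.38) + 0.39·log₂(1/0.39) + 0.23·log₂(1/0.23) = 1.5479 bits.
RT = 225 + 70 × 1.5479 = 333.35 ms.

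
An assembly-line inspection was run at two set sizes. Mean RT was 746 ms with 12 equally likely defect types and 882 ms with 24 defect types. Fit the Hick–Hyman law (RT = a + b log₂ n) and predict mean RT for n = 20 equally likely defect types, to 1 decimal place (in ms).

With log₂ n on the abscissa the relation is linear; from the two conditions:
  b = (882 − 746) / (log₂ 24 − log₂ 12) = 136 / (4.5850 − 3.5850) = 136.000 ms/bit
  a = 746 − 136.000 × 3.5850 = 258.445 ms
Then RT(20) = 258.445 + 136.000 × log₂ 20 = 258.445 + 136.000 × 4.3219 ≈ 846.227 ms.

846.2 ms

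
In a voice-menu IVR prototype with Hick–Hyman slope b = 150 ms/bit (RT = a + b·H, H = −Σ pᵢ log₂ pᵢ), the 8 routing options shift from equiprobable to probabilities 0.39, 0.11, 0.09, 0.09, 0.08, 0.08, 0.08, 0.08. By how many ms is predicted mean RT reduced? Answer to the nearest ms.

The RT saving is b·ΔH. Equiprobable H₀ = log₂(8) = 3.0000 bits; with the given probabilities H = 2.6714 bits.
b·(H₀ − H) = 150 × (3.0000 − 2.6714) = 49.29 ms.

49 ms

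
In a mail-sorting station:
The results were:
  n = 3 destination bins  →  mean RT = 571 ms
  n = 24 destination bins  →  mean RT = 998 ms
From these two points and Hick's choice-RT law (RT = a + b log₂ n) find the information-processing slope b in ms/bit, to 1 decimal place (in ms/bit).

Slope: b = (998 − 571) / (log₂ 24 − log₂ 3) = 427/3.0000 = 142.333 ms/bit.

142.3 ms/bit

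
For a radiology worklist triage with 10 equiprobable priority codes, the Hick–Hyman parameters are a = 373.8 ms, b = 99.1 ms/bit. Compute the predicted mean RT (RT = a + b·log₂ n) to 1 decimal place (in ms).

703.0 ms

log₂(10) = 3.3219 bits, so RT = 373.8 + 99.1 × 3.3219 ≈ 703.003 ms.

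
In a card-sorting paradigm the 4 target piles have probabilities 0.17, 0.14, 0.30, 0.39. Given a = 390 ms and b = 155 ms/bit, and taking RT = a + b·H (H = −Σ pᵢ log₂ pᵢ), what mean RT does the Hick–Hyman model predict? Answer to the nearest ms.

H = 0.17·log₂(1/0.17) + 0.14·log₂(1/0.14) + 0.30·log₂(1/0.30) + 0.39·log₂(1/0.39) = 1.8826 bits.
RT = 390 + 155 × 1.8826 = 681.80 ms.

682 ms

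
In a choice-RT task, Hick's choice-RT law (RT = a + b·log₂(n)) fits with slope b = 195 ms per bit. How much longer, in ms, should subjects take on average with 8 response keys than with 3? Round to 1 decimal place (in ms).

Only the slope matters, since a is common to both: ΔRT = b·log₂(n₂/n₁).
log₂(8) − log₂(3) = 3 − 1.5850 = 1.4150.
ΔRT = 195 × 1.4150 = 275.932 ms.

275.9 ms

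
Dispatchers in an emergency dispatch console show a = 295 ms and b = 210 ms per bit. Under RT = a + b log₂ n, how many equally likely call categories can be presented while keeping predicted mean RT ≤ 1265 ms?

Information budget: (1265 − 295)/210 = 4.6190 bits, so n ≤ 2^4.6190 = 24.574 → at most 24.

24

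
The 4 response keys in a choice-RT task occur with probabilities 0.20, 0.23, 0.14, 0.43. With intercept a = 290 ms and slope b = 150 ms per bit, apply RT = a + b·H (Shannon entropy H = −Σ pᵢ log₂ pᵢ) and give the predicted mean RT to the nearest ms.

Entropy contributions −pᵢ log₂ pᵢ: 0.4644, 0.4877, 0.3971, 0.5236; sum H = 1.8727 bits.
RT = a + bH = 290 + 150·1.8727 = 570.91 ms.

571 ms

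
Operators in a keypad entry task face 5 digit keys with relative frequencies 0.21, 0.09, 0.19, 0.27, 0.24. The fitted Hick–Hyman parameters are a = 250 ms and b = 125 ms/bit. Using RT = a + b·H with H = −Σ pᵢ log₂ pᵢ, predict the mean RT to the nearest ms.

H = 0.21·log₂(1/0.21) + 0.09·log₂(1/0.09) + 0.19·log₂(1/0.19) + 0.27·log₂(1/0.27) + 0.24·log₂(1/0.24) = 2.2449 bits.
RT = 250 + 125 × 2.2449 = 530.61 ms.

531 ms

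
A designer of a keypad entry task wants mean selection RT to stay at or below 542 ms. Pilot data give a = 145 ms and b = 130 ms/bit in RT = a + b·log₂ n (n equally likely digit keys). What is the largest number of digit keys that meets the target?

130·log₂ n ≤ 542 − 145 = 397, giving log₂ n ≤ 3.0538 and n ≤ 8.304. The largest whole number is 8.

8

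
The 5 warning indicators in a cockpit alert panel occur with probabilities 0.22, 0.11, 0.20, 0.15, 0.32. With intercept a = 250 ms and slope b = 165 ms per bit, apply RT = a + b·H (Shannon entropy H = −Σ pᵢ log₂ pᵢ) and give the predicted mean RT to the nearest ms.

H = 0.22·log₂(1/0.22) + 0.11·log₂(1/0.11) + 0.20·log₂(1/0.20) + 0.15·log₂(1/0.15) + 0.32·log₂(1/0.32) = 2.2318 bits.
RT = 250 + 165 × 2.2318 = 618.25 ms.

618 ms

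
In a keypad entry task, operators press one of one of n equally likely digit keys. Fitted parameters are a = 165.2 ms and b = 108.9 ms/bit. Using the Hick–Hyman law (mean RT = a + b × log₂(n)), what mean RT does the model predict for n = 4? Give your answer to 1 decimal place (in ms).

log₂(4) = 2 bits, so RT = 165.2 + 108.9 × 2 ≈ 383.000 ms.

383.0 ms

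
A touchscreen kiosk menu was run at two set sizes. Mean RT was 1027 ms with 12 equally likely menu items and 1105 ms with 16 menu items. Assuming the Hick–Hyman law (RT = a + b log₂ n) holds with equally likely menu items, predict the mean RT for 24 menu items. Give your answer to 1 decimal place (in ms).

1214.9 ms

Solve the two-equation system in a and b:
  b = (1105 − 1027) / (log₂ 16 − log₂ 12) = 78 / (4 − 3.5850) = 187.935 ms/bit
  a = 1027 − 187.935 × 3.5850 = 353.261 ms
Then RT(24) = 353.261 + 187.935 × log₂ 24 = 353.261 + 187.935 × 4.5850 ≈ 1214.935 ms.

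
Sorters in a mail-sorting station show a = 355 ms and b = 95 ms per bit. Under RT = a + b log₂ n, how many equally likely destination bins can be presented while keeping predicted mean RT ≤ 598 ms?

5

Set 355 + 95·log₂ n ≤ 598 → log₂ n ≤ (598 − 355)/95 = 2.5579.
So n ≤ 2^2.5579 = 5.888; the largest integer n is 5.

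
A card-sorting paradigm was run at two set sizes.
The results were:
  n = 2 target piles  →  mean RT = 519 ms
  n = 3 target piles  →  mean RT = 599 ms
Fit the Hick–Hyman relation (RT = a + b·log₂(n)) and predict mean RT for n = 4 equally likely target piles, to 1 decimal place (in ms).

655.8 ms

With log₂ n on the abscissa the relation is linear; from the two conditions:
  b = (599 − 519) / (log₂ 3 − log₂ 2) = 80 / (1.5850 − 1) = 136.761 ms/bit
  a = 519 − 136.761 × 1 = 382.239 ms
Then RT(4) = 382.239 + 136.761 × log₂ 4 = 382.239 + 136.761 × 2 ≈ 655.761 ms.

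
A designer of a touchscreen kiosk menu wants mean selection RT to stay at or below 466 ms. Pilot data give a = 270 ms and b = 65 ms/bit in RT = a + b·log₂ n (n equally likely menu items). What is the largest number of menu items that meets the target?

8

Set 270 + 65·log₂ n ≤ 466 → log₂ n ≤ (466 − 270)/65 = 3.0154.
So n ≤ 2^3.0154 = 8.086; the largest integer n is 8.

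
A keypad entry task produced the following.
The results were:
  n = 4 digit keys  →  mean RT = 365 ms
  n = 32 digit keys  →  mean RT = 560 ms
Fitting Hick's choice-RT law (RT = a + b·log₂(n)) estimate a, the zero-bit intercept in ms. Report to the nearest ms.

235 ms

b = (RT₂ − RT₁)/(log₂ n₂ − log₂ n₁) = (560 − 365)/(5 − 2) = 65 ms/bit.
a = RT₁ − b·log₂ n₁ = 365 − 65 × 2 = 235.000 ms.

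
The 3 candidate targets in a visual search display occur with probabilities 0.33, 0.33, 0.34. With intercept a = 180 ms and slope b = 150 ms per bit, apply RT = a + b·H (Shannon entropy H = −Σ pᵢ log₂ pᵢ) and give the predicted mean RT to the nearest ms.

H = 0.33·log₂(1/0.33) + 0.33·log₂(1/0.33) + 0.34·log₂(1/0.34) = 1.5848 bits.
RT = 180 + 150 × 1.5848 = 417.72 ms.

418 ms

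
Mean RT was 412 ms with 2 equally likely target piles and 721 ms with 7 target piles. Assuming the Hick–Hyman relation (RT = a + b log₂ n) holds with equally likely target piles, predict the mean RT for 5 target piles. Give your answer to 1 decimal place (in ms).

With log₂ n on the abscissa the relation is linear; from the two conditions:
  b = (721 − 412) / (log₂ 7 − log₂ 2) = 309 / (2.8074 − 1) = 170.968 ms/bit
  a = 412 − 170.968 × 1 = 241.032 ms
Then RT(5) = 241.032 + 170.968 × log₂ 5 = 241.032 + 170.968 × 2.3219 ≈ 638.008 ms.

638.0 ms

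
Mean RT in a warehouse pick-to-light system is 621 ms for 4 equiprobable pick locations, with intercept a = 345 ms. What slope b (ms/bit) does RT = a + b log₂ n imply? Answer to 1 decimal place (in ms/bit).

4 alternatives carry log₂ 4 = 2 bits; the choice cost is 621 − 345 = 276 ms, so b = 276/2 = 138.000 ms/bit.

138.0 ms/bit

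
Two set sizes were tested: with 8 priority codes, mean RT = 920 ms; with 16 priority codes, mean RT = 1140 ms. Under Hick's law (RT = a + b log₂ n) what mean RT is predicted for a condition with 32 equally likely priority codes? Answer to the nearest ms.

1360 ms

Fit slope and intercept:
  b = (1140 − 920) / (log₂ 16 − log₂ 8) = 220 / (4 − 3) = 220 ms/bit
  a = 920 − 220 × 3 = 260 ms
Then RT(32) = 260 + 220 × log₂ 32 = 260 + 220 × 5 ≈ 1360.000 ms.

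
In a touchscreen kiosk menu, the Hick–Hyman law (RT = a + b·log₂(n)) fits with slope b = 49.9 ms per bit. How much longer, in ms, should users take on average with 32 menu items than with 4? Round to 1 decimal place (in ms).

ΔRT = (a + b log₂ n₂) − (a + b log₂ n₁) = b·(log₂ n₂ − log₂ n₁).
log₂(32) − log₂(4) = log₂(32/4) = log₂(8) = 3.
ΔRT = 49.9 × 3.0000 = 149.700 ms.

149.7 ms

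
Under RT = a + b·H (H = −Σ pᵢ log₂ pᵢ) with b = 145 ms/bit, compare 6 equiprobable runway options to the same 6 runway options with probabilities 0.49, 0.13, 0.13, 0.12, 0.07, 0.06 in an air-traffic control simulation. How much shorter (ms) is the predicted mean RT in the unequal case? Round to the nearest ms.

The RT saving is b·ΔH. Equiprobable H₀ = log₂(6) = 2.5850 bits; with the given probabilities H = 2.1487 bits.
b·(H₀ − H) = 145 × (2.5850 − 2.1487) = 63.25 ms.

63 ms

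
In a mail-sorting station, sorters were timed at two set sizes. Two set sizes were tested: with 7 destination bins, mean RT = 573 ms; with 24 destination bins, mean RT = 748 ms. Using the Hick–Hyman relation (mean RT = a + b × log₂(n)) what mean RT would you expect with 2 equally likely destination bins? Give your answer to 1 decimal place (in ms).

RT is linear in log₂ n, so two points fix the line:
  b = (748 − 573) / (log₂ 24 − log₂ 7) = 175 / (4.5850 − 2.8074) = 98.447 ms/bit
  a = 573 − 98.447 × 2.8074 = 296.625 ms
Then RT(2) = 296.625 + 98.447 × log₂ 2 = 296.625 + 98.447 × 1 ≈ 395.071 ms.

395.1 ms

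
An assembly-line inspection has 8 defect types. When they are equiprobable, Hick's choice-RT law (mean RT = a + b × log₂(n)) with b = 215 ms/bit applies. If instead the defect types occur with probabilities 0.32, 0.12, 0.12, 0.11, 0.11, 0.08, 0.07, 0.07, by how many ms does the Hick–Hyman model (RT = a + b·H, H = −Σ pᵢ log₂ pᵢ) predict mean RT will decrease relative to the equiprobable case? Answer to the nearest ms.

45 ms

The RT saving is b·ΔH. Equiprobable H₀ = log₂(8) = 3.0000 bits; with the given probabilities H = 2.7894 bits.
b·(H₀ − H) = 215 × (3.0000 − 2.7894) = 45.29 ms.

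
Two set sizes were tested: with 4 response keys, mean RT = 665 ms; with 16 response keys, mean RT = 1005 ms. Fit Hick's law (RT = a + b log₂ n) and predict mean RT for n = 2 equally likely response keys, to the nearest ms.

With log₂ n on the abscissa the relation is linear; from the two conditions:
  b = (1005 − 665) / (log₂ 16 − log₂ 4) = 340 / (4 − 2) = 170 ms/bit
  a = 665 − 170 × 2 = 325 ms
Then RT(2) = 325 + 170 × log₂ 2 = 325 + 170 × 1 ≈ 495.000 ms.

495 ms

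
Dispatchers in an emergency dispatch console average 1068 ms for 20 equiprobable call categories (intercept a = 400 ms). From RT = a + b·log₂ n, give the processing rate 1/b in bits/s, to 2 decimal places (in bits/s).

b = (1068 − 400)/log₂ 20 = 668/4.3219 = 154.561 ms per bit = 0.15456 s/bit; the reciprocal is 6.470 bits/s.

6.47 bits/s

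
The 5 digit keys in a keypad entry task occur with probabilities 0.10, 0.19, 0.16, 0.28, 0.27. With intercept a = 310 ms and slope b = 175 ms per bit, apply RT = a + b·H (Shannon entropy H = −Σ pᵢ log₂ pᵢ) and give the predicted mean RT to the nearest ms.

H = 0.10·log₂(1/0.10) + 0.19·log₂(1/0.19) + 0.16·log₂(1/0.16) + 0.28·log₂(1/0.28) + 0.27·log₂(1/0.27) = 2.2347 bits.
RT = 310 + 175 × 2.2347 = 701.07 ms.

701 ms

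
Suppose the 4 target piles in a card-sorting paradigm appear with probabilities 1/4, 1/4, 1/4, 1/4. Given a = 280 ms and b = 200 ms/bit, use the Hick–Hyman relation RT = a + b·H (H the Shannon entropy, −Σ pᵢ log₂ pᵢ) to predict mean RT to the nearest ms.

680 ms

H = −Σ pᵢ log₂ pᵢ = 0.25·2 + 0.25·2 + 0.25·2 + 0.25·2 = 2.000 bits.
RT = 280 + 200 × 2.000 = 680.00 ms.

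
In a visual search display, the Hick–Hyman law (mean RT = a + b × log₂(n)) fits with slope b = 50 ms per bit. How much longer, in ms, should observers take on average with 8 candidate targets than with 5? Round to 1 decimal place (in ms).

33.9 ms

The intercept a cancels: ΔRT = b·(log₂ n₂ − log₂ n₁) = b·log₂(n₂/n₁).
log₂(8) − log₂(5) = 3 − 2.3219 = 0.6781.
ΔRT = 50 × 0.6781 = 33.904 ms.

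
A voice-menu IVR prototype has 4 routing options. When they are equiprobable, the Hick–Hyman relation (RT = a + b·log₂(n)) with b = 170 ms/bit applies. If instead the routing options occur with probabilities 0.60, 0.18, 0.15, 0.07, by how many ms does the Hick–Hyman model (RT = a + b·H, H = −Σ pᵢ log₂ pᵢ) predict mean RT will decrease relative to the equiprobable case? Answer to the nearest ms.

The RT saving is b·ΔH. Equiprobable H₀ = log₂(4) = 2.0000 bits; with the given probabilities H = 1.5666 bits.
b·(H₀ − H) = 170 × (2.0000 − 1.5666) = 73.68 ms.

74 ms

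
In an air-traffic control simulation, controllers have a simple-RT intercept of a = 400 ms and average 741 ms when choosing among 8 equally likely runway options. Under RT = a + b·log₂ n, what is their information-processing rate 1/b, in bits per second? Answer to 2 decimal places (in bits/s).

8.80 bits/s

Choice component = 741 − 400 = 341 ms over log₂(8) = 3 bits.
b = 341 / 3 = 113.667 ms/bit, so 1/b = 8.798 bits/s.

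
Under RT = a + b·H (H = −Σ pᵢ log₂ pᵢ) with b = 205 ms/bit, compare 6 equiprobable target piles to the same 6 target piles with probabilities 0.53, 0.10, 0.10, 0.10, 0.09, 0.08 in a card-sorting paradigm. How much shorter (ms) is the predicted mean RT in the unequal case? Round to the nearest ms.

Equiprobable entropy H₀ = log₂ 6 = 2.5850 bits.
Skewed entropy H = −Σ pᵢ log₂ pᵢ = 2.0862 bits.
ΔRT = b·(H₀ − H) = 205 × 0.4988 = 102.25 ms.

102 ms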